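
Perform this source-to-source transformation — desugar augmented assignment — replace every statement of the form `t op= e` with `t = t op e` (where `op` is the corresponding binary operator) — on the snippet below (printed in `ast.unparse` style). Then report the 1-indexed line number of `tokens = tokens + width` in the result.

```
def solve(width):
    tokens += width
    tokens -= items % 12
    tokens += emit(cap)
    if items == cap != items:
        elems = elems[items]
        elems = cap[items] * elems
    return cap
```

Transformed code:
def solve(width):
    tokens = tokens + width
    tokens = tokens - items % 12
    tokens = tokens + emit(cap)
    if items == cap != items:
        elems = elems[items]
        elems = cap[items] * elems
    return cap

2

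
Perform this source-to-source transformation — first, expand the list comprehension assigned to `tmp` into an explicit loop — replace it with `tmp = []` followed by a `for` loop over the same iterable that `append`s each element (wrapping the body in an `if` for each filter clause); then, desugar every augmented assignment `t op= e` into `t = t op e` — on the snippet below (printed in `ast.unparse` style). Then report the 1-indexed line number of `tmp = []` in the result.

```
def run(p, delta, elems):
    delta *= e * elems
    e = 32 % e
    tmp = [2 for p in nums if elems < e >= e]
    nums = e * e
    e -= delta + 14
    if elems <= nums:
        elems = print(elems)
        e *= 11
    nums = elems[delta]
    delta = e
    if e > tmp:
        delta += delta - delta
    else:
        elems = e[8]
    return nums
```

4

Transformed code:
def run(p, delta, elems):
    delta = delta * (e * elems)
    e = 32 % e
    tmp = []
    for p in nums:
        if elems < e >= e:
            tmp.append(2)
    nums = e * e
    e = e - (delta + 14)
    if elems <= nums:
        elems = print(elems)
        e = e * 11
    nums = elems[delta]
    delta = e
    if e > tmp:
        delta = delta + (delta - delta)
    else:
        elems = e[8]
    return nums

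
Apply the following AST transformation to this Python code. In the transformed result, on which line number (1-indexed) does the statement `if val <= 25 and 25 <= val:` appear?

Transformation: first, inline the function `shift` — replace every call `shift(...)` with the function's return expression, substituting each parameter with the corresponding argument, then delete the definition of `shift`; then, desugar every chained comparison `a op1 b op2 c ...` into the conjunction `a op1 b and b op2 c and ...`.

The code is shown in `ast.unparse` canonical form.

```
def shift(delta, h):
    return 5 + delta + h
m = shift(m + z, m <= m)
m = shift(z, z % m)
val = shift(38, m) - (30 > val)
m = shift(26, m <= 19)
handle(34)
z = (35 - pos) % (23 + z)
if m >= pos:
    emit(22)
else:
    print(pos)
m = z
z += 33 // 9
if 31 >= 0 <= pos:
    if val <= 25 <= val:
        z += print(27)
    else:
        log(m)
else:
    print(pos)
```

Transformed code:
m = 5 + (m + z) + (m <= m)
m = 5 + z + z % m
val = 5 + 38 + m - (30 > val)
m = 5 + 26 + (m <= 19)
handle(34)
z = (35 - pos) % (23 + z)
if m >= pos:
    emit(22)
else:
    print(pos)
m = z
z += 33 // 9
if 31 >= 0 and 0 <= pos:
    if val <= 25 and 25 <= val:
        z += print(27)
    else:
        log(m)
else:
    print(pos)

14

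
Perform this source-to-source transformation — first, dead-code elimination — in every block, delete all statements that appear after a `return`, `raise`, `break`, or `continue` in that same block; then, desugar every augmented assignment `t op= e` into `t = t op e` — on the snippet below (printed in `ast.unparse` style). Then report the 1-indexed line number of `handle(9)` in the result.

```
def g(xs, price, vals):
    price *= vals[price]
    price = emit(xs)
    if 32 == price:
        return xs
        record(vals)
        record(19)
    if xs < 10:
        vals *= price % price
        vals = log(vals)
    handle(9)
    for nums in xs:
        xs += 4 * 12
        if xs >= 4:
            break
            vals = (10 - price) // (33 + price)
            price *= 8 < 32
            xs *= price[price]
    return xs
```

9

Transformed code:
def g(xs, price, vals):
    price = price * vals[price]
    price = emit(xs)
    if 32 == price:
        return xs
    if xs < 10:
        vals = vals * (price % price)
        vals = log(vals)
    handle(9)
    for nums in xs:
        xs = xs + 4 * 12
        if xs >= 4:
            break
    return xs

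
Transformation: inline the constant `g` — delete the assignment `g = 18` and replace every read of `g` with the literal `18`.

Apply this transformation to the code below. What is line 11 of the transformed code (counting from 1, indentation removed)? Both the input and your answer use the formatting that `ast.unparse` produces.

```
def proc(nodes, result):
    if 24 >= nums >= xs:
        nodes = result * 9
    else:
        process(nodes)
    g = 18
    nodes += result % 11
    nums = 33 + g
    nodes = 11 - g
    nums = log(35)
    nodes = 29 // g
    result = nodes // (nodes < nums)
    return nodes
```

Transformed code:
def proc(nodes, result):
    if 24 >= nums >= xs:
        nodes = result * 9
    else:
        process(nodes)
    nodes += result % 11
    nums = 33 + 18
    nodes = 11 - 18
    nums = log(35)
    nodes = 29 // 18
    result = nodes // (nodes < nums)
    return nodes

result = nodes // (nodes < nums)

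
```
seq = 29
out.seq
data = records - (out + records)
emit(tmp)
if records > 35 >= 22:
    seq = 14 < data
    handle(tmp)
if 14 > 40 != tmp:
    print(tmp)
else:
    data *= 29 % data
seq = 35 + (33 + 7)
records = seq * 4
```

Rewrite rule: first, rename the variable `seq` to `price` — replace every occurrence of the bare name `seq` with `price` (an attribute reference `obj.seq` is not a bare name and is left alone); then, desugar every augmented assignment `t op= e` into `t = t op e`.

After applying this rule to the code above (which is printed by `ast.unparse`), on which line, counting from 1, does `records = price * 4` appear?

Transformed code:
price = 29
out.seq
data = records - (out + records)
emit(tmp)
if records > 35 >= 22:
    price = 14 < data
    handle(tmp)
if 14 > 40 != tmp:
    print(tmp)
else:
    data = data * (29 % data)
price = 35 + (33 + 7)
records = price * 4

13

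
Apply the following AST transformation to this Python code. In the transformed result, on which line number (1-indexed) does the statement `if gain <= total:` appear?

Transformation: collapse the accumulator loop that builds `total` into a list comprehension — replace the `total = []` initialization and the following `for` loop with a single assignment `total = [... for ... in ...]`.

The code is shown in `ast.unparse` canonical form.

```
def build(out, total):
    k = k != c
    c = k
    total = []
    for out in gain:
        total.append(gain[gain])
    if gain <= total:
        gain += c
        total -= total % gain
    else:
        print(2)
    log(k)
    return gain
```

Transformed code:
def build(out, total):
    k = k != c
    c = k
    total = [gain[gain] for out in gain]
    if gain <= total:
        gain += c
        total -= total % gain
    else:
        print(2)
    log(k)
    return gain

5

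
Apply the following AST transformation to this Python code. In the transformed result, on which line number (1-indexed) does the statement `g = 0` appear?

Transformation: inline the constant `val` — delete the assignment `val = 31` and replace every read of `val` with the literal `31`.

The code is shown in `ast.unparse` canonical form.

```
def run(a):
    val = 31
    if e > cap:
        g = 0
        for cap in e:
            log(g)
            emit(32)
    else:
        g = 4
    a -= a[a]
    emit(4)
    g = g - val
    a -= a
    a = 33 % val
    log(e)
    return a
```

Transformed code:
def run(a):
    if e > cap:
        g = 0
        for cap in e:
            log(g)
            emit(32)
    else:
        g = 4
    a -= a[a]
    emit(4)
    g = g - 31
    a -= a
    a = 33 % 31
    log(e)
    return a

3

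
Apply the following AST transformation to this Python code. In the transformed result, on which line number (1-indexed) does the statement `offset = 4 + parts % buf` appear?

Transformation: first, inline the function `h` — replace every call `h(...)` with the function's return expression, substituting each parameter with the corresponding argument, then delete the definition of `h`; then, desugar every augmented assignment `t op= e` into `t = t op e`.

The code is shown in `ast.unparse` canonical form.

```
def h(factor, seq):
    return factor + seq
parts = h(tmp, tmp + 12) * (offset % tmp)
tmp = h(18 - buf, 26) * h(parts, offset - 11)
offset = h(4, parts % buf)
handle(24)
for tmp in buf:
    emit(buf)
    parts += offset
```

Transformed code:
parts = (tmp + (tmp + 12)) * (offset % tmp)
tmp = (18 - buf + 26) * (parts + (offset - 11))
offset = 4 + parts % buf
handle(24)
for tmp in buf:
    emit(buf)
    parts = parts + offset

3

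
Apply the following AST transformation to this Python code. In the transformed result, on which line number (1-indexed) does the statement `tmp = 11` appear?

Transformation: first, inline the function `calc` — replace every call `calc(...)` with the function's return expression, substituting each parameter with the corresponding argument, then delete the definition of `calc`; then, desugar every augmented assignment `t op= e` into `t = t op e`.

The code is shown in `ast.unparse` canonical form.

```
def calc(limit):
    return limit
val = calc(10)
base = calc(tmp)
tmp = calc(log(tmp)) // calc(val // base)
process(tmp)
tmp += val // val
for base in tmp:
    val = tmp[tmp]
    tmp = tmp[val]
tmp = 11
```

Transformed code:
val = 10
base = tmp
tmp = log(tmp) // (val // base)
process(tmp)
tmp = tmp + val // val
for base in tmp:
    val = tmp[tmp]
    tmp = tmp[val]
tmp = 11

9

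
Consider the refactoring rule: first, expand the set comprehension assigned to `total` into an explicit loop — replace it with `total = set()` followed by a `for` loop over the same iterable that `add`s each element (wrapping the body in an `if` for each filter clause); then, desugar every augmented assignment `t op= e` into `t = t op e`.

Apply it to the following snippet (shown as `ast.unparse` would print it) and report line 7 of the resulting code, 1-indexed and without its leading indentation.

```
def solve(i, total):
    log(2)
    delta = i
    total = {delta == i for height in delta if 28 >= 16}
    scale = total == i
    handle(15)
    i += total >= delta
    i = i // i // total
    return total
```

Transformed code:
def solve(i, total):
    log(2)
    delta = i
    total = set()
    for height in delta:
        if 28 >= 16:
            total.add(delta == i)
    scale = total == i
    handle(15)
    i = i + (total >= delta)
    i = i // i // total
    return total

total.add(delta == i)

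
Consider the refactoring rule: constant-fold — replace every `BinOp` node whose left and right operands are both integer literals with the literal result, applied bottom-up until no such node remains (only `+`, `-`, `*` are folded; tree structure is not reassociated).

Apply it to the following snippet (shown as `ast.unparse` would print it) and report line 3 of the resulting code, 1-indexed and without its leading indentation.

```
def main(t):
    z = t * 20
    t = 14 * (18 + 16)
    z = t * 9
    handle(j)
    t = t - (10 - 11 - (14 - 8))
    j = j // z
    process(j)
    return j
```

t = 476

Transformed code:
def main(t):
    z = t * 20
    t = 476
    z = t * 9
    handle(j)
    t = t - -7
    j = j // z
    process(j)
    return j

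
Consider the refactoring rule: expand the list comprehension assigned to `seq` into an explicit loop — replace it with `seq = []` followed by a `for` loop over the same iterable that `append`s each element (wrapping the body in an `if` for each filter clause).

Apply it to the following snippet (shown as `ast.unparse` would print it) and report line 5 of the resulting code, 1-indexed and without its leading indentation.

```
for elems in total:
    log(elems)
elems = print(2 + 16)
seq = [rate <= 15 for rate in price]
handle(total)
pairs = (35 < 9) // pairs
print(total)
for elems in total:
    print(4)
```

for rate in price:

Transformed code:
for elems in total:
    log(elems)
elems = print(2 + 16)
seq = []
for rate in price:
    seq.append(rate <= 15)
handle(total)
pairs = (35 < 9) // pairs
print(total)
for elems in total:
    print(4)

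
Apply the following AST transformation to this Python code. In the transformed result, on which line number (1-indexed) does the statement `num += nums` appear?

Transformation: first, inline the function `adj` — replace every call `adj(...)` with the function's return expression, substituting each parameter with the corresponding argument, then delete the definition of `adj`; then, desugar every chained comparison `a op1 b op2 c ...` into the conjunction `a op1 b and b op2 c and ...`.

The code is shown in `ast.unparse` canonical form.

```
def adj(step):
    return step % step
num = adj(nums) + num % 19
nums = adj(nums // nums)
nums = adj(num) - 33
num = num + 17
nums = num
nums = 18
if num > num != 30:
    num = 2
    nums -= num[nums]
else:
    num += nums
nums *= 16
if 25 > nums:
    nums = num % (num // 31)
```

11

Transformed code:
num = nums % nums + num % 19
nums = nums // nums % (nums // nums)
nums = num % num - 33
num = num + 17
nums = num
nums = 18
if num > num and num != 30:
    num = 2
    nums -= num[nums]
else:
    num += nums
nums *= 16
if 25 > nums:
    nums = num % (num // 31)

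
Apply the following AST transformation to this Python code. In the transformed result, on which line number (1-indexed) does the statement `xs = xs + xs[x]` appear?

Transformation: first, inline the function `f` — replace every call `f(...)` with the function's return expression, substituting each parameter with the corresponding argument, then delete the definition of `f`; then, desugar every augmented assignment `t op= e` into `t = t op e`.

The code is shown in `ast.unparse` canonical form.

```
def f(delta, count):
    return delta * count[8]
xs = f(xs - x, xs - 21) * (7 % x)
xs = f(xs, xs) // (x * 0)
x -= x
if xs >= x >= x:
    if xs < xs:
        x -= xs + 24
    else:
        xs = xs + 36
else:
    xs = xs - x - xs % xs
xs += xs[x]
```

11

Transformed code:
xs = (xs - x) * (xs - 21)[8] * (7 % x)
xs = xs * xs[8] // (x * 0)
x = x - x
if xs >= x >= x:
    if xs < xs:
        x = x - (xs + 24)
    else:
        xs = xs + 36
else:
    xs = xs - x - xs % xs
xs = xs + xs[x]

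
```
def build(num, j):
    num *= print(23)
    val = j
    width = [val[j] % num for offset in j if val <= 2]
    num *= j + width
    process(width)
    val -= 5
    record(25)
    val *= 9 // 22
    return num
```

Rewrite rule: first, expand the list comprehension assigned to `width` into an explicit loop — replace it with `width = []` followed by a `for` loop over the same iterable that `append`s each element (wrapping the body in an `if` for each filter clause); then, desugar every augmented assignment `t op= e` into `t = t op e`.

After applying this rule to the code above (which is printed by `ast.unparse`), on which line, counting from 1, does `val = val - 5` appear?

10

Transformed code:
def build(num, j):
    num = num * print(23)
    val = j
    width = []
    for offset in j:
        if val <= 2:
            width.append(val[j] % num)
    num = num * (j + width)
    process(width)
    val = val - 5
    record(25)
    val = val * (9 // 22)
    return num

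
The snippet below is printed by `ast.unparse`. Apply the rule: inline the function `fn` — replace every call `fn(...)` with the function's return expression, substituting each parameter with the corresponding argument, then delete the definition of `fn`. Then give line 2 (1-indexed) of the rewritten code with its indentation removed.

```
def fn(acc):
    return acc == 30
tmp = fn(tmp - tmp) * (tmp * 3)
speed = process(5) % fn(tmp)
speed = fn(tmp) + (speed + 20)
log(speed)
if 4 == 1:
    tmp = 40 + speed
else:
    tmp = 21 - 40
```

speed = process(5) % (tmp == 30)

Transformed code:
tmp = (tmp - tmp == 30) * (tmp * 3)
speed = process(5) % (tmp == 30)
speed = (tmp == 30) + (speed + 20)
log(speed)
if 4 == 1:
    tmp = 40 + speed
else:
    tmp = 21 - 40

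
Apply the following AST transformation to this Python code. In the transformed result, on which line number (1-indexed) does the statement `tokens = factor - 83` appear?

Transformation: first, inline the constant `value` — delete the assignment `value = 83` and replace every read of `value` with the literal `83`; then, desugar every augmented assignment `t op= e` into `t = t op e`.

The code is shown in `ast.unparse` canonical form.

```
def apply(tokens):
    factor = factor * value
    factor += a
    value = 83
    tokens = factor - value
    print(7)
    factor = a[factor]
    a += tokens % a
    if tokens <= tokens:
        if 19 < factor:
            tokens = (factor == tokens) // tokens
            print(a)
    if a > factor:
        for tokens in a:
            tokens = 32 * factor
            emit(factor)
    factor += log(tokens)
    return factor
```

4

Transformed code:
def apply(tokens):
    factor = factor * 83
    factor = factor + a
    tokens = factor - 83
    print(7)
    factor = a[factor]
    a = a + tokens % a
    if tokens <= tokens:
        if 19 < factor:
            tokens = (factor == tokens) // tokens
            print(a)
    if a > factor:
        for tokens in a:
            tokens = 32 * factor
            emit(factor)
    factor = factor + log(tokens)
    return factor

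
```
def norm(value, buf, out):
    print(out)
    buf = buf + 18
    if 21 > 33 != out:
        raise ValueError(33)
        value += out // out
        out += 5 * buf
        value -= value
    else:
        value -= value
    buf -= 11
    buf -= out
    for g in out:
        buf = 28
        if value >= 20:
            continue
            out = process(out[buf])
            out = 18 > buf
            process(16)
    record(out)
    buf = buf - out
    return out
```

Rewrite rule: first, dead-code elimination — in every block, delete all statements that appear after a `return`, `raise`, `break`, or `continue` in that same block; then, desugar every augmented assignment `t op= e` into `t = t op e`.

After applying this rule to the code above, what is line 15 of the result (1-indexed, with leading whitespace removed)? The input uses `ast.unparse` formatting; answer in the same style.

Transformed code:
def norm(value, buf, out):
    print(out)
    buf = buf + 18
    if 21 > 33 != out:
        raise ValueError(33)
    else:
        value = value - value
    buf = buf - 11
    buf = buf - out
    for g in out:
        buf = 28
        if value >= 20:
            continue
    record(out)
    buf = buf - out
    return out

buf = buf - out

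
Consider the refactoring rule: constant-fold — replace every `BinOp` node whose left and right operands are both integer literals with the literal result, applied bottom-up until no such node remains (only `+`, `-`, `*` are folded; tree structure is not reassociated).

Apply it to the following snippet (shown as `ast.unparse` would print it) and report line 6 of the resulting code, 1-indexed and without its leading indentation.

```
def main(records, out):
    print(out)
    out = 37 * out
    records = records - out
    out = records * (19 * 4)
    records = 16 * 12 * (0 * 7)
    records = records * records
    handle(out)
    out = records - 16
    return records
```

Transformed code:
def main(records, out):
    print(out)
    out = 37 * out
    records = records - out
    out = records * 76
    records = 0
    records = records * records
    handle(out)
    out = records - 16
    return records

records = 0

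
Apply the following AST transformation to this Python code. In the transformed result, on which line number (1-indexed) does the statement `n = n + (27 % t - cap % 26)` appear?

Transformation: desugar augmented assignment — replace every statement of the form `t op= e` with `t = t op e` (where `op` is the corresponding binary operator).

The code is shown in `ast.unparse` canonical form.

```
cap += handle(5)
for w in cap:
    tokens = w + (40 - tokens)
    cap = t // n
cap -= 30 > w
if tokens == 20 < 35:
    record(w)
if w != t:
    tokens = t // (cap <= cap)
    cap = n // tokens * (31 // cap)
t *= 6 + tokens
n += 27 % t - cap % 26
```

Transformed code:
cap = cap + handle(5)
for w in cap:
    tokens = w + (40 - tokens)
    cap = t // n
cap = cap - (30 > w)
if tokens == 20 < 35:
    record(w)
if w != t:
    tokens = t // (cap <= cap)
    cap = n // tokens * (31 // cap)
t = t * (6 + tokens)
n = n + (27 % t - cap % 26)

12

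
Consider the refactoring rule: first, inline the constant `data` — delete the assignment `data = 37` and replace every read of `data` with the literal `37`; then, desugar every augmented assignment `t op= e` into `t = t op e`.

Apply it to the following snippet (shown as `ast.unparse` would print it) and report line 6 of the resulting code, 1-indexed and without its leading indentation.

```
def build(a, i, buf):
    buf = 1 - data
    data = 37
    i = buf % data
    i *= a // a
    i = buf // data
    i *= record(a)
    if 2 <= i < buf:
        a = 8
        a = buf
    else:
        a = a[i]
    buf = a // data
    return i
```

Transformed code:
def build(a, i, buf):
    buf = 1 - 37
    i = buf % 37
    i = i * (a // a)
    i = buf // 37
    i = i * record(a)
    if 2 <= i < buf:
        a = 8
        a = buf
    else:
        a = a[i]
    buf = a // 37
    return i

i = i * record(a)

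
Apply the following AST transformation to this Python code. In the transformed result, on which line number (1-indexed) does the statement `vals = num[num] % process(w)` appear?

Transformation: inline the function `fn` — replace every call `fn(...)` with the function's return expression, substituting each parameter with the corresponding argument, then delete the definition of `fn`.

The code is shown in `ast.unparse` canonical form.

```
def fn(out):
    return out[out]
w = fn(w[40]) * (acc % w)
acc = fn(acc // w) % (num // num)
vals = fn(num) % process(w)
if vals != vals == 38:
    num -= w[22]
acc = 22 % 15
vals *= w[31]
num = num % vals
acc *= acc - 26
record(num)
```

3

Transformed code:
w = w[40][w[40]] * (acc % w)
acc = (acc // w)[acc // w] % (num // num)
vals = num[num] % process(w)
if vals != vals == 38:
    num -= w[22]
acc = 22 % 15
vals *= w[31]
num = num % vals
acc *= acc - 26
record(num)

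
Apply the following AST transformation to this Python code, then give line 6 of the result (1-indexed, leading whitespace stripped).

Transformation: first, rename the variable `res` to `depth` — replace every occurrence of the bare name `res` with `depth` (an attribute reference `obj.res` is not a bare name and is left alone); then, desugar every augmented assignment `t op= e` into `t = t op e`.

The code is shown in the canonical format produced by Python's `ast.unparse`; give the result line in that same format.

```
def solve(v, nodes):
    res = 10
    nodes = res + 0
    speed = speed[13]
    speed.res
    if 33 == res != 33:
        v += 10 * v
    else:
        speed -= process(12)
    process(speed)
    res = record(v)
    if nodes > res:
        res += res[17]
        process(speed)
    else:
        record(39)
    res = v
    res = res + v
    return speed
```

Transformed code:
def solve(v, nodes):
    depth = 10
    nodes = depth + 0
    speed = speed[13]
    speed.res
    if 33 == depth != 33:
        v = v + 10 * v
    else:
        speed = speed - process(12)
    process(speed)
    depth = record(v)
    if nodes > depth:
        depth = depth + depth[17]
        process(speed)
    else:
        record(39)
    depth = v
    depth = depth + v
    return speed

if 33 == depth != 33:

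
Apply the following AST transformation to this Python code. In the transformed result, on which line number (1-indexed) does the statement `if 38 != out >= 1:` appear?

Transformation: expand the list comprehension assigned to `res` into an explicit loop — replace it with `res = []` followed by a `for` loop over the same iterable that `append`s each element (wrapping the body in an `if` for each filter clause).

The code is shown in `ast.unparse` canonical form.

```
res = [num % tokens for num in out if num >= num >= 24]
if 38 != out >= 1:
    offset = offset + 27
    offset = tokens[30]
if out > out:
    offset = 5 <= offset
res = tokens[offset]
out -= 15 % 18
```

Transformed code:
res = []
for num in out:
    if num >= num >= 24:
        res.append(num % tokens)
if 38 != out >= 1:
    offset = offset + 27
    offset = tokens[30]
if out > out:
    offset = 5 <= offset
res = tokens[offset]
out -= 15 % 18

5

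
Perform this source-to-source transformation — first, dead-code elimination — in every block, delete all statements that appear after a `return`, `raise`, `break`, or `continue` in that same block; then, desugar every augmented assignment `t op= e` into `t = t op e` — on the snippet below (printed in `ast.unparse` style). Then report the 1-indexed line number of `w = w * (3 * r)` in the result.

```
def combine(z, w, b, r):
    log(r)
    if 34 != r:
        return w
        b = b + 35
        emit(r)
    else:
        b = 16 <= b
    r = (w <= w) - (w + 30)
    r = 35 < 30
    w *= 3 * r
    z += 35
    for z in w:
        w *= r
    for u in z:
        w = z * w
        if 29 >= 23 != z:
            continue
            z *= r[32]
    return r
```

Transformed code:
def combine(z, w, b, r):
    log(r)
    if 34 != r:
        return w
    else:
        b = 16 <= b
    r = (w <= w) - (w + 30)
    r = 35 < 30
    w = w * (3 * r)
    z = z + 35
    for z in w:
        w = w * r
    for u in z:
        w = z * w
        if 29 >= 23 != z:
            continue
    return r

9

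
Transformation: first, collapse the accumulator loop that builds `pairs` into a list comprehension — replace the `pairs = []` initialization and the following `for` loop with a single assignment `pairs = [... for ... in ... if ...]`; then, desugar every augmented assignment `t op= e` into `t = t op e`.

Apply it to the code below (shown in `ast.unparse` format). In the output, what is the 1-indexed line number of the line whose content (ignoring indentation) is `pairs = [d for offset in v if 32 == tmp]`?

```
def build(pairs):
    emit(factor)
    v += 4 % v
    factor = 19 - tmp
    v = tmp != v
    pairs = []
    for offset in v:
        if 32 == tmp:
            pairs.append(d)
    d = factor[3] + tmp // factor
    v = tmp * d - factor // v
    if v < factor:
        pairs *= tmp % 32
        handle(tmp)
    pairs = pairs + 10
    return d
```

6

Transformed code:
def build(pairs):
    emit(factor)
    v = v + 4 % v
    factor = 19 - tmp
    v = tmp != v
    pairs = [d for offset in v if 32 == tmp]
    d = factor[3] + tmp // factor
    v = tmp * d - factor // v
    if v < factor:
        pairs = pairs * (tmp % 32)
        handle(tmp)
    pairs = pairs + 10
    return d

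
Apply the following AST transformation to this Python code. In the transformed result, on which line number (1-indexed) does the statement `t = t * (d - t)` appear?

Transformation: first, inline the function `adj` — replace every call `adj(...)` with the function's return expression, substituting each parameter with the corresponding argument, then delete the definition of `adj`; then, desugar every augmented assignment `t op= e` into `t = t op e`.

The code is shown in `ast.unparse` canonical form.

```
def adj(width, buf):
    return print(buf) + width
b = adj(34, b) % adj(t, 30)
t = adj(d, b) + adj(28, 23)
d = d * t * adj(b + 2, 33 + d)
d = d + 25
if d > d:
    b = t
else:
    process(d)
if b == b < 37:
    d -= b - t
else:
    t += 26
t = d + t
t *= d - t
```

14

Transformed code:
b = (print(b) + 34) % (print(30) + t)
t = print(b) + d + (print(23) + 28)
d = d * t * (print(33 + d) + (b + 2))
d = d + 25
if d > d:
    b = t
else:
    process(d)
if b == b < 37:
    d = d - (b - t)
else:
    t = t + 26
t = d + t
t = t * (d - t)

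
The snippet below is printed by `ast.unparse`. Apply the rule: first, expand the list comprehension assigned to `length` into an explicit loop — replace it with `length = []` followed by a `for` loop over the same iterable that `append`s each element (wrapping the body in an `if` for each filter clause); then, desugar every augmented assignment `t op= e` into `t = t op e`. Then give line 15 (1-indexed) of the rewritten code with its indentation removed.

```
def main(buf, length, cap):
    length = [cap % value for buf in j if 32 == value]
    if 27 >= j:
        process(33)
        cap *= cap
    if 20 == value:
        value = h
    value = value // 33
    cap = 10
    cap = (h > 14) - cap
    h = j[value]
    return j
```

Transformed code:
def main(buf, length, cap):
    length = []
    for buf in j:
        if 32 == value:
            length.append(cap % value)
    if 27 >= j:
        process(33)
        cap = cap * cap
    if 20 == value:
        value = h
    value = value // 33
    cap = 10
    cap = (h > 14) - cap
    h = j[value]
    return j

return j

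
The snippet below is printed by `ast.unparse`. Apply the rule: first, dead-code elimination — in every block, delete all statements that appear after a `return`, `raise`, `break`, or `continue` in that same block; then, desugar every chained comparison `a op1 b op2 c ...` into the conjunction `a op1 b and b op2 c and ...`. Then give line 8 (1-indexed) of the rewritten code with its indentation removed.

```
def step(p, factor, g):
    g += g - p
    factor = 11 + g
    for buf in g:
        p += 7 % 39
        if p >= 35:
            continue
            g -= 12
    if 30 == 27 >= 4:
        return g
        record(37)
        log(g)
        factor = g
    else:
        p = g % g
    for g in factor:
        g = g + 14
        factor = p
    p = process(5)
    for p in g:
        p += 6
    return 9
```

if 30 == 27 and 27 >= 4:

Transformed code:
def step(p, factor, g):
    g += g - p
    factor = 11 + g
    for buf in g:
        p += 7 % 39
        if p >= 35:
            continue
    if 30 == 27 and 27 >= 4:
        return g
    else:
        p = g % g
    for g in factor:
        g = g + 14
        factor = p
    p = process(5)
    for p in g:
        p += 6
    return 9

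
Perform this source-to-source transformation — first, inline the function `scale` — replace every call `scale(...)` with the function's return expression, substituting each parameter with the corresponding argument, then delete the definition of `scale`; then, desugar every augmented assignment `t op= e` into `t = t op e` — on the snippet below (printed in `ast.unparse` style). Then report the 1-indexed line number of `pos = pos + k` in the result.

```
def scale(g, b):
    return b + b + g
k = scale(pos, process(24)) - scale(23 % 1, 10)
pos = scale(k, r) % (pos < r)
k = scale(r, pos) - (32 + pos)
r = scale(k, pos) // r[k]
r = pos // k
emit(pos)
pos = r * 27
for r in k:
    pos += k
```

9

Transformed code:
k = process(24) + process(24) + pos - (10 + 10 + 23 % 1)
pos = (r + r + k) % (pos < r)
k = pos + pos + r - (32 + pos)
r = (pos + pos + k) // r[k]
r = pos // k
emit(pos)
pos = r * 27
for r in k:
    pos = pos + k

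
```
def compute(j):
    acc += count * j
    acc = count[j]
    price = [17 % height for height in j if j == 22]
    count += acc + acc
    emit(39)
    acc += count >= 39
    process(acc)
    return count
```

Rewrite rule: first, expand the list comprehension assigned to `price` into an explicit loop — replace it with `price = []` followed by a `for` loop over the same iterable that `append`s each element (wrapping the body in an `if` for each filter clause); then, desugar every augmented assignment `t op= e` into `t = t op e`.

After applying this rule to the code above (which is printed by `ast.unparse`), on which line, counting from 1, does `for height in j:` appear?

5

Transformed code:
def compute(j):
    acc = acc + count * j
    acc = count[j]
    price = []
    for height in j:
        if j == 22:
            price.append(17 % height)
    count = count + (acc + acc)
    emit(39)
    acc = acc + (count >= 39)
    process(acc)
    return count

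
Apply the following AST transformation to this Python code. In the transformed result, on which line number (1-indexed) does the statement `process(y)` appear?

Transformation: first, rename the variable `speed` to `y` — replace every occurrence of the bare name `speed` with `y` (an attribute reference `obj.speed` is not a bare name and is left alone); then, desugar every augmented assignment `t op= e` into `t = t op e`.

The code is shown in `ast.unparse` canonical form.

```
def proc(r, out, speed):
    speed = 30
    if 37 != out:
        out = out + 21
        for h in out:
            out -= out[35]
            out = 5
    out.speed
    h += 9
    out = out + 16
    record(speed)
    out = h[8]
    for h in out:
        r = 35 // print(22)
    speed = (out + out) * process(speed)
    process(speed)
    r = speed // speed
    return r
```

16

Transformed code:
def proc(r, out, y):
    y = 30
    if 37 != out:
        out = out + 21
        for h in out:
            out = out - out[35]
            out = 5
    out.speed
    h = h + 9
    out = out + 16
    record(y)
    out = h[8]
    for h in out:
        r = 35 // print(22)
    y = (out + out) * process(y)
    process(y)
    r = y // y
    return r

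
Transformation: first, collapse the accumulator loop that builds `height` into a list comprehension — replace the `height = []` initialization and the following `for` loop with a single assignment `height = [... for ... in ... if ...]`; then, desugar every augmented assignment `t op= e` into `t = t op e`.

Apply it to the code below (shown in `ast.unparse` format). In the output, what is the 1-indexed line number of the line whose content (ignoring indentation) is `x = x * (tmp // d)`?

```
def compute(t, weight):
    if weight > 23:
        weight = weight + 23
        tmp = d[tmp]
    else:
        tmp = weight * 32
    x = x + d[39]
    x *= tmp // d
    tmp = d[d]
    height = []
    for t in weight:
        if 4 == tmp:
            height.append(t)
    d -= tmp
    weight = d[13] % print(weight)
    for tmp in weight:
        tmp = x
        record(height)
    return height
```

8

Transformed code:
def compute(t, weight):
    if weight > 23:
        weight = weight + 23
        tmp = d[tmp]
    else:
        tmp = weight * 32
    x = x + d[39]
    x = x * (tmp // d)
    tmp = d[d]
    height = [t for t in weight if 4 == tmp]
    d = d - tmp
    weight = d[13] % print(weight)
    for tmp in weight:
        tmp = x
        record(height)
    return height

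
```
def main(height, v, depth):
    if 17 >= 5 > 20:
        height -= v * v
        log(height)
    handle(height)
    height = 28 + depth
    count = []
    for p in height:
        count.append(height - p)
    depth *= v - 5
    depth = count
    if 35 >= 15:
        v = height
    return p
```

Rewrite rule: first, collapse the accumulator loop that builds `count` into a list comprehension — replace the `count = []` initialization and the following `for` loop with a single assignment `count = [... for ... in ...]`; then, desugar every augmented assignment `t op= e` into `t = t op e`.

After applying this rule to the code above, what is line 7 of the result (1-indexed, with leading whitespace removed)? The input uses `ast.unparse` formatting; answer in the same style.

count = [height - p for p in height]

Transformed code:
def main(height, v, depth):
    if 17 >= 5 > 20:
        height = height - v * v
        log(height)
    handle(height)
    height = 28 + depth
    count = [height - p for p in height]
    depth = depth * (v - 5)
    depth = count
    if 35 >= 15:
        v = height
    return p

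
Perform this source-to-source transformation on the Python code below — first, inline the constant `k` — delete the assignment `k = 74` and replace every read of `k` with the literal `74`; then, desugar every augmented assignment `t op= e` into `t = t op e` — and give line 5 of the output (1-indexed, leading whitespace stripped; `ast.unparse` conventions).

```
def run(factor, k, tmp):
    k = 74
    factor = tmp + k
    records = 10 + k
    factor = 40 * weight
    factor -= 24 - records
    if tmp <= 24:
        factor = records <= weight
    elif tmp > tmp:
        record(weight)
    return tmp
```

Transformed code:
def run(factor, k, tmp):
    factor = tmp + 74
    records = 10 + 74
    factor = 40 * weight
    factor = factor - (24 - records)
    if tmp <= 24:
        factor = records <= weight
    elif tmp > tmp:
        record(weight)
    return tmp

factor = factor - (24 - records)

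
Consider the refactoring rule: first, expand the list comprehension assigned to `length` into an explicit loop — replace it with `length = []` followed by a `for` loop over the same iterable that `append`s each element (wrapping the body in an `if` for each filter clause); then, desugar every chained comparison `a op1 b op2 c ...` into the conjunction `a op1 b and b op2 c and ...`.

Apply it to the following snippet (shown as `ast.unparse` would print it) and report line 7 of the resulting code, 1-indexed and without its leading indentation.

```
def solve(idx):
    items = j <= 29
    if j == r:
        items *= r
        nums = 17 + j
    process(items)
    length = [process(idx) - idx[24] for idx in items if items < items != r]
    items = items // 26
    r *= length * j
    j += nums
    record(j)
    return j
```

length = []

Transformed code:
def solve(idx):
    items = j <= 29
    if j == r:
        items *= r
        nums = 17 + j
    process(items)
    length = []
    for idx in items:
        if items < items and items != r:
            length.append(process(idx) - idx[24])
    items = items // 26
    r *= length * j
    j += nums
    record(j)
    return j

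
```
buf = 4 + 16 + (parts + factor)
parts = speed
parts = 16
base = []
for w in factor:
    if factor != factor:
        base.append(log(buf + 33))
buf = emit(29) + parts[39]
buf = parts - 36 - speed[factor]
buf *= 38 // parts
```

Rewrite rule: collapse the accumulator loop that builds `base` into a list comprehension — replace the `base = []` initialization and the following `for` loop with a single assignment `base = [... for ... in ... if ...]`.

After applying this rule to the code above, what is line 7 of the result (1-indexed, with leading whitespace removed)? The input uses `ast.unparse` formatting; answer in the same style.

buf *= 38 // parts

Transformed code:
buf = 4 + 16 + (parts + factor)
parts = speed
parts = 16
base = [log(buf + 33) for w in factor if factor != factor]
buf = emit(29) + parts[39]
buf = parts - 36 - speed[factor]
buf *= 38 // parts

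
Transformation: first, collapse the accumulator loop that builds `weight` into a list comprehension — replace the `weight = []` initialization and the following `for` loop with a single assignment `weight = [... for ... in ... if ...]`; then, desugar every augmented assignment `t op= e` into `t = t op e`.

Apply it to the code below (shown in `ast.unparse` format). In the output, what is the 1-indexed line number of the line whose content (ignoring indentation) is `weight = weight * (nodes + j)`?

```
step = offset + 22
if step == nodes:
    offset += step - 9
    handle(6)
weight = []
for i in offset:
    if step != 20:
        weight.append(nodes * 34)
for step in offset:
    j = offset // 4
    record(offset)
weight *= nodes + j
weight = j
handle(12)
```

Transformed code:
step = offset + 22
if step == nodes:
    offset = offset + (step - 9)
    handle(6)
weight = [nodes * 34 for i in offset if step != 20]
for step in offset:
    j = offset // 4
    record(offset)
weight = weight * (nodes + j)
weight = j
handle(12)

9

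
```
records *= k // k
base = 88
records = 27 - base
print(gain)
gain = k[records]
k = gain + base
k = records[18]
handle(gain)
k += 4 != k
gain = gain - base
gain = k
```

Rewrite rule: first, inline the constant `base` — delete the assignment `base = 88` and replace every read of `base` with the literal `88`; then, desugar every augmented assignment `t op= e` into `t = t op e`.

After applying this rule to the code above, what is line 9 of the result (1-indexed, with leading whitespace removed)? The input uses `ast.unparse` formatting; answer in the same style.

gain = gain - 88

Transformed code:
records = records * (k // k)
records = 27 - 88
print(gain)
gain = k[records]
k = gain + 88
k = records[18]
handle(gain)
k = k + (4 != k)
gain = gain - 88
gain = k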